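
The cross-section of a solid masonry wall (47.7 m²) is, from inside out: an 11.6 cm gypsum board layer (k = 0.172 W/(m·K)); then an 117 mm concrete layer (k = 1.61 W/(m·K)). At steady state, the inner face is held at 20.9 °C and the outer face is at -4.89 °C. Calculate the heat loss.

Series thermal resistances, inner to outer:
  R_gypsum board = L/(kA) = 0.116/(0.172·47.7) = 0.01414 K/W
  R_concrete = L/(kA) = 0.117/(1.61·47.7) = 0.001523 K/W
ΣR = 0.01414 + 0.001523 = 0.01566 K/W
Q = ΔT/ΣR = (20.9 °C − -4.89 °C)/0.01566 = 1650 W

Q = 1650 W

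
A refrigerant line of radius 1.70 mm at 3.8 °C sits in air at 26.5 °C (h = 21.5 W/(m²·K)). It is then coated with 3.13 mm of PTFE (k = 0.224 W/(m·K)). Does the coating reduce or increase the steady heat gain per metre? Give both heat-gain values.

increases: 5.21 → 9.98 W/m

Critical radius for a cylinder: r_cr = k/h = 0.0104 m = 1.04 cm.
Outer radius after coating: r₂ = 0.00170 + 0.00313 = 0.00483 m.
Since r₁ < r_cr and r₂ ≤ r_cr, the coating moves toward the maximum at r_cr — heat gain rises.
Bare: R = 1/(2πr₁h) = 4.354 m·K/W; Q = 22.7/4.354 = 5.21 W/m.
Coated: R = R_cond + R_conv = 2.275 m·K/W; Q = 22.7/2.275 = 9.98 W/m.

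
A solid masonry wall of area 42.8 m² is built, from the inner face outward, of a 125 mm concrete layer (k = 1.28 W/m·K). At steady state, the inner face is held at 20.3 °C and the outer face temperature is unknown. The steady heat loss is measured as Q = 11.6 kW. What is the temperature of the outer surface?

Sum the resistances:
  R_concrete = L/(kA) = 0.125/(1.28·42.8) = 0.002282 K/W
ΣR = 0.002282 K/W
ΔT = Q·ΣR = 11600 × 0.002282 = 26.47 K
Heat flows outward, so T_out = T_in − ΔT = 20.3 − 26.47 = -6.17 °C

T_out = -6.17 °C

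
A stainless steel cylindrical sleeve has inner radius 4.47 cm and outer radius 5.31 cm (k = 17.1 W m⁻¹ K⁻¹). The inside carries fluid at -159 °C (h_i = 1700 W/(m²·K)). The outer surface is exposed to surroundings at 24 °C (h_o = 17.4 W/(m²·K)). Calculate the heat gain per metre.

Q' = 1040 W/m

Resistance network (inner→outer):
  R'_conv,in = 1/(2πr h) = 1/(2π·0.0447·1700) = 0.002094 m·K/W
  R'_stainless steel = ln(0.0531/0.0447)/(2πk) = 0.1722/(2π·17.1) = 0.001603 m·K/W
  R'_conv,out = 1/(2πr h) = 1/(2π·0.0531·17.4) = 0.1723 m·K/W
ΣR = 0.002094 + 0.001603 + 0.1723 = 0.1760 m·K/W
Q' = ΔT/ΣR = (-159 °C − 24 °C)/0.1760 = -1040 W/m
(Negative Q' ⇒ heat flows inward; heat gain = 1040 W/m.)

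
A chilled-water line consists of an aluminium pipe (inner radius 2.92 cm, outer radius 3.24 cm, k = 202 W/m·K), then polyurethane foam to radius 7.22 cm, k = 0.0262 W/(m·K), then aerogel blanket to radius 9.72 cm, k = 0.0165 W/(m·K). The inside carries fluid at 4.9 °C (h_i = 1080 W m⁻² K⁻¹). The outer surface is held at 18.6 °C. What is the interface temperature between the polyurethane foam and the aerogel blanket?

T = 13.5 °C

Resistance network (inner→outer):
  R'_conv,in = 1/(2πr h) = 1/(2π·0.0292·1080) = 0.005047 m·K/W
  R'_aluminium = ln(0.0324/0.0292)/(2πk) = 0.1040/(2π·202) = 8.193×10^-5 m·K/W
  R'_polyurethane foam = ln(0.0722/0.0324)/(2πk) = 0.8013/(2π·0.0262) = 4.867 m·K/W
  R'_aerogel blanket = ln(0.0972/0.0722)/(2πk) = 0.2973/(2π·0.0165) = 2.868 m·K/W
ΣR = 0.005047 + 8.193×10^-5 + 4.867 + 2.868 = 7.740 m·K/W
Q' = ΔT/ΣR = (4.9 °C − 18.6 °C)/7.740 = -1.770 W/m
From the inner boundary to the polyurethane foam/aerogel blanket interface, ΣR_partial = 4.872 m·K/W.
T_interface = T_in − Q'·ΣR_partial = 4.9 °C − (-1.770)(4.872) = 13.5 °C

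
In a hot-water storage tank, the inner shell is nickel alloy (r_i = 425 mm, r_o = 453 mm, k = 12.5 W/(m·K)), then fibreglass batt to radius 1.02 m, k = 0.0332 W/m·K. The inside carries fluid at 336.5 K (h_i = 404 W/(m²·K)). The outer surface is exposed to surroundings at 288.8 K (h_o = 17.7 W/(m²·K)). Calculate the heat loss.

Resistance network (inner→outer):
  R_conv,in = 1/(4πr²h) = 1/(4π·0.425²·404) = 0.001091 K/W
  R_nickel alloy = (1/0.425 − 1/0.453)/(4πk) = 0.1454/(4π·12.5) = 9.259×10^-4 K/W
  R_fibreglass batt = (1/0.453 − 1/1.02)/(4πk) = 1.227/(4π·0.0332) = 2.941 K/W
  R_conv,out = 1/(4πr²h) = 1/(4π·1.02²·17.7) = 0.004321 K/W
ΣR = 0.001091 + 9.259×10^-4 + 2.941 + 0.004321 = 2.947 K/W
Q = ΔT/ΣR = (336.5 K − 288.8 K)/2.947 = 16.2 W

Q = 16.2 W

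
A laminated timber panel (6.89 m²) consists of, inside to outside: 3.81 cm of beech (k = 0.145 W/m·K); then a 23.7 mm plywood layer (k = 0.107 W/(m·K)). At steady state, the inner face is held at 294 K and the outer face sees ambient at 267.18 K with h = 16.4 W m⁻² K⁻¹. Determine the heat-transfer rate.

Q = 339 W

Series thermal resistances, inner to outer:
  R_beech = L/(kA) = 0.0381/(0.145·6.89) = 0.03814 K/W
  R_plywood = L/(kA) = 0.0237/(0.107·6.89) = 0.03215 K/W
  R_conv,out = 1/(hA) = 1/(16.4·6.89) = 0.008850 K/W
ΣR = 0.03814 + 0.03215 + 0.008850 = 0.07914 K/W
Q = ΔT/ΣR = (294 K − 267.18 K)/0.07914 = 339 W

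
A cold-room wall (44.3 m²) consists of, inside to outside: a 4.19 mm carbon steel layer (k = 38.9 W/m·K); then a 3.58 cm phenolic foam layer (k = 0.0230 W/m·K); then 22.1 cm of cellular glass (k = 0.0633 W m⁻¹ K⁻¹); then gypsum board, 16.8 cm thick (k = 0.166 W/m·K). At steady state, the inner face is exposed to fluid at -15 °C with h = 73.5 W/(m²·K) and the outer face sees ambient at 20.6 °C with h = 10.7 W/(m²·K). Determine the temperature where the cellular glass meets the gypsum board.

T = 14.2 °C

Resistance network (inner→outer):
  R_conv,in = 1/(hA) = 1/(73.5·44.3) = 3.071×10^-4 K/W
  R_carbon steel = L/(kA) = 0.00419/(38.9·44.3) = 2.431×10^-6 K/W
  R_phenolic foam = L/(kA) = 0.0358/(0.0230·44.3) = 0.03514 K/W
  R_cellular glass = L/(kA) = 0.221/(0.0633·44.3) = 0.07881 K/W
  R_gypsum board = L/(kA) = 0.168/(0.166·44.3) = 0.02285 K/W
  R_conv,out = 1/(hA) = 1/(10.7·44.3) = 0.002110 K/W
ΣR = 3.071×10^-4 + 2.431×10^-6 + 0.03514 + 0.07881 + 0.02285 + 0.002110 = 0.1392 K/W
Q = ΔT/ΣR = (-15 °C − 20.6 °C)/0.1392 = -255.7 W
From the inner boundary to the cellular glass/gypsum board interface, ΣR_partial = 0.1143 K/W.
T_interface = T_in − Q·ΣR_partial = -15 °C − (-255.7)(0.1143) = 14.2 °C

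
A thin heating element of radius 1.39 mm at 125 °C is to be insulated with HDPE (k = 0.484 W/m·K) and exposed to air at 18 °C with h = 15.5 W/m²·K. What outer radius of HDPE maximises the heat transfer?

For a cylinder, r_cr = k_ins/h = 0.484/15.5 = 0.0312 m = 3.12 cm

r_cr = 3.12 cm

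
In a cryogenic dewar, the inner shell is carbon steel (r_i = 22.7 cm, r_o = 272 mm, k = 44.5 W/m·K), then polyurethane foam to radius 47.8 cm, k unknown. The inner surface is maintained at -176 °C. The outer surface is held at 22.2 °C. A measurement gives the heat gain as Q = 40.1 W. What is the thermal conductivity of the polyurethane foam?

ΣR = ΔT/Q = |-176 − 22.2|/40.1 = 4.943 K/W
Known resistances:
  R_carbon steel = (1/0.227 − 1/0.272)/(4πk) = 0.7288/(4π·44.5) = 0.001303 K/W
R_polyurethane foam = ΣR − ΣR_known = 4.943 − 0.001303 = 4.942 K/W
(1/r₁−1/r₂)/(4πk) = 4.942 ⇒ k = 1.584/(4π·4.942) = 0.0255 W/m·K

k = 0.0255 W/m·K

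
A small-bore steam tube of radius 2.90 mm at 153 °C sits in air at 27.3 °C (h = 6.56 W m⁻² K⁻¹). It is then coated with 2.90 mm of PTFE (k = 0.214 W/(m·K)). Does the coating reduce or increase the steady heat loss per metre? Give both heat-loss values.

increases: 15.0 → 26.8 W/m

Critical radius for a cylinder: r_cr = k/h = 0.0326 m = 3.26 cm.
Outer radius after coating: r₂ = 0.00290 + 0.00290 = 0.00580 m.
Since r₁ < r_cr and r₂ ≤ r_cr, the coating moves toward the maximum at r_cr — heat loss rises.
Bare: R = 1/(2πr₁h) = 8.366 m·K/W; Q = 125.7/8.366 = 15.0 W/m.
Coated: R = R_cond + R_conv = 4.699 m·K/W; Q = 125.7/4.699 = 26.8 W/m.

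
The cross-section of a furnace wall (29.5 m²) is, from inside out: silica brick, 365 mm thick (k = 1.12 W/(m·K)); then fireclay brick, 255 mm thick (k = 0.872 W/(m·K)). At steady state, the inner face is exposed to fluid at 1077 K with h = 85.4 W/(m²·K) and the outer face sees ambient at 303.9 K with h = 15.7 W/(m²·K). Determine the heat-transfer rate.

Treat each layer as a resistance in series:
  R_conv,in = 1/(hA) = 1/(85.4·29.5) = 3.969×10^-4 K/W
  R_silica brick = L/(kA) = 0.365/(1.12·29.5) = 0.01105 K/W
  R_fireclay brick = L/(kA) = 0.255/(0.872·29.5) = 0.009913 K/W
  R_conv,out = 1/(hA) = 1/(15.7·29.5) = 0.002159 K/W
ΣR = 3.969×10^-4 + 0.01105 + 0.009913 + 0.002159 = 0.02352 K/W
Q = ΔT/ΣR = (1077 K − 303.9 K)/0.02352 = 32900 W

Q = 32900 W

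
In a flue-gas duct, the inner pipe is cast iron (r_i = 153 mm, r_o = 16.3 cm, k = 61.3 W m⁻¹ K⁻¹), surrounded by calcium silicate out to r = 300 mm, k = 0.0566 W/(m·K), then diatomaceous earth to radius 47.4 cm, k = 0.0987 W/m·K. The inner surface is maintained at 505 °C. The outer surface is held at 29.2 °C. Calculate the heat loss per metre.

Treat each layer as a resistance in series:
  R'_cast iron = ln(0.163/0.153)/(2πk) = 0.06331/(2π·61.3) = 1.644×10^-4 m·K/W
  R'_calcium silicate = ln(0.300/0.163)/(2πk) = 0.6100/(2π·0.0566) = 1.715 m·K/W
  R'_diatomaceous earth = ln(0.474/0.300)/(2πk) = 0.4574/(2π·0.0987) = 0.7376 m·K/W
ΣR = 1.644×10^-4 + 1.715 + 0.7376 = 2.453 m·K/W
Q' = ΔT/ΣR = (505 °C − 29.2 °C)/2.453 = 194 W/m

Q' = 194 W/m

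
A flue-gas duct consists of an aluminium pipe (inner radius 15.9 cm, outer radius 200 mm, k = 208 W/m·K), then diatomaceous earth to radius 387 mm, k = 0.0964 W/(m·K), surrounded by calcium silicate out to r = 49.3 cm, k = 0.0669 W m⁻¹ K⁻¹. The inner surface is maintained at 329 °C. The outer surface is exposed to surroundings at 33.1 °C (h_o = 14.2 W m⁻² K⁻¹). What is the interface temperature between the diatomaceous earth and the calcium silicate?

T = 138 °C

Resistance network (inner→outer):
  R'_aluminium = ln(0.200/0.159)/(2πk) = 0.2294/(2π·208) = 1.755×10^-4 m·K/W
  R'_diatomaceous earth = ln(0.387/0.200)/(2πk) = 0.6601/(2π·0.0964) = 1.090 m·K/W
  R'_calcium silicate = ln(0.493/0.387)/(2πk) = 0.2421/(2π·0.0669) = 0.5759 m·K/W
  R'_conv,out = 1/(2πr h) = 1/(2π·0.493·14.2) = 0.02273 m·K/W
ΣR = 1.755×10^-4 + 1.090 + 0.5759 + 0.02273 = 1.689 m·K/W
Q' = ΔT/ΣR = (329 °C − 33.1 °C)/1.689 = 175.2 W/m
From the inner boundary to the diatomaceous earth/calcium silicate interface, ΣR_partial = 1.090 m·K/W.
T_interface = T_in − Q'·ΣR_partial = 329 °C − (175.2)(1.090) = 138 °C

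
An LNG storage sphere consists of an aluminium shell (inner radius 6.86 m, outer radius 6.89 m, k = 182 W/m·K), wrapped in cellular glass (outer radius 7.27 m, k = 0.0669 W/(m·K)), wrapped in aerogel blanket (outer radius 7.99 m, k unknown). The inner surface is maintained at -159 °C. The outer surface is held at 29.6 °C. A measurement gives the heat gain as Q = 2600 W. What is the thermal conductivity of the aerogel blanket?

ΣR = ΔT/Q = |-159 − 29.6|/2600 = 0.07254 K/W
Known resistances:
  R_aluminium = (1/6.86 − 1/6.89)/(4πk) = 6.347×10^-4/(4π·182) = 2.775×10^-7 K/W
  R_cellular glass = (1/6.89 − 1/7.27)/(4πk) = 0.007586/(4π·0.0669) = 0.009024 K/W
R_aerogel blanket = ΣR − ΣR_known = 0.07254 − 0.009024 = 0.06352 K/W
(1/r₁−1/r₂)/(4πk) = 0.06352 ⇒ k = 0.01240/(4π·0.06352) = 0.0155 W/m·K

k = 0.0155 W/m·K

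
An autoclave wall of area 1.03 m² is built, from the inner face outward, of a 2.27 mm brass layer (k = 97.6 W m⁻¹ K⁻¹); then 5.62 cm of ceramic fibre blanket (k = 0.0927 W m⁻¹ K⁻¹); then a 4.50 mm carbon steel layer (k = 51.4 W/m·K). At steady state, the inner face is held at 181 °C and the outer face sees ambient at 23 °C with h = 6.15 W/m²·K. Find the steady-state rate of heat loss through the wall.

Series thermal resistances, inner to outer:
  R_brass = L/(kA) = 0.00227/(97.6·1.03) = 2.258×10^-5 K/W
  R_ceramic fibre blanket = L/(kA) = 0.0562/(0.0927·1.03) = 0.5886 K/W
  R_carbon steel = L/(kA) = 0.00450/(51.4·1.03) = 8.500×10^-5 K/W
  R_conv,out = 1/(hA) = 1/(6.15·1.03) = 0.1579 K/W
ΣR = 2.258×10^-5 + 0.5886 + 8.500×10^-5 + 0.1579 = 0.7466 K/W
Q = ΔT/ΣR = (181 °C − 23 °C)/0.7466 = 212 W

Q = 212 W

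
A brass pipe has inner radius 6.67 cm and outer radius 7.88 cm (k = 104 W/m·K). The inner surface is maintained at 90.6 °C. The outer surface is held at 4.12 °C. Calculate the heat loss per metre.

Q' = 339 kW/m

Q' = 2πk·ΔT/ln(r₂/r₁) = 2π × 104 × 86.48 / ln(0.0788/0.0667) = 3.39×10^5 W/m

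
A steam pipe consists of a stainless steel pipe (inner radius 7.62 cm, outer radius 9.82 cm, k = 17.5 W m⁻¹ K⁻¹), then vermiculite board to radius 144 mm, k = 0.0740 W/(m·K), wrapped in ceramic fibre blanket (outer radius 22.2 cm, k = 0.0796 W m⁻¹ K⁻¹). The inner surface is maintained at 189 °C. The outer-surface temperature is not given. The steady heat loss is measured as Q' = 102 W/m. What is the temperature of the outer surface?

Sum the resistances:
  R'_stainless steel = ln(0.0982/0.0762)/(2πk) = 0.2536/(2π·17.5) = 0.002307 m·K/W
  R'_vermiculite board = ln(0.144/0.0982)/(2πk) = 0.3828/(2π·0.0740) = 0.8233 m·K/W
  R'_ceramic fibre blanket = ln(0.222/0.144)/(2πk) = 0.4329/(2π·0.0796) = 0.8655 m·K/W
ΣR = 1.691 m·K/W
ΔT = Q'·ΣR = 102 × 1.691 = 172.5 K
Heat flows outward, so T_out = T_in − ΔT = 189 − 172.5 = 16.5 °C

T_out = 16.5 °C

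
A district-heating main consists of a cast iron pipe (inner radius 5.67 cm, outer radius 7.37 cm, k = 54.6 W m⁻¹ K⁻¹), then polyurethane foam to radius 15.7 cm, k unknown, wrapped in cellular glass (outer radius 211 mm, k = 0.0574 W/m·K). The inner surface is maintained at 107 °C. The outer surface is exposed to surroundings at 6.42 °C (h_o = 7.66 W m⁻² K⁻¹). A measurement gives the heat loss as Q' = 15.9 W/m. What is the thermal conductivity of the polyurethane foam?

k = 0.0223 W/m·K

ΣR = ΔT/Q' = |107 − 6.42|/15.9 = 6.326 m·K/W
Known resistances:
  R'_cast iron = ln(0.0737/0.0567)/(2πk) = 0.2622/(2π·54.6) = 7.644×10^-4 m·K/W
  R'_cellular glass = ln(0.211/0.157)/(2πk) = 0.2956/(2π·0.0574) = 0.8197 m·K/W
  R'_conv,out = 1/(2πr h) = 1/(2π·0.211·7.66) = 0.09847 m·K/W
R_polyurethane foam = ΣR − ΣR_known = 6.326 − 0.9189 = 5.407 m·K/W
ln(r₂/r₁)/(2πk) = 5.407 ⇒ k = 0.7562/(2π·5.407) = 0.0223 W/m·K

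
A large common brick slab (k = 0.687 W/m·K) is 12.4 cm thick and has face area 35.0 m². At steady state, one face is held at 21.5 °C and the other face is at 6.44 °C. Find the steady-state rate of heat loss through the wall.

Q = kA·ΔT/L = 0.687 × 35.0 × |21.5 °C − 6.44 °C| / 0.124 = 2920 W

Q = 2920 W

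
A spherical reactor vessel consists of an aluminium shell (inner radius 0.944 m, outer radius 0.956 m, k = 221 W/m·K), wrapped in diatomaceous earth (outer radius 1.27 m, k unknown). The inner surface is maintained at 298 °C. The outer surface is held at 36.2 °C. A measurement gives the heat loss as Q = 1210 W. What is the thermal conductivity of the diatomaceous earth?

k = 0.0951 W/m·K

ΣR = ΔT/Q = |298 − 36.2|/1210 = 0.2164 K/W
Known resistances:
  R_aluminium = (1/0.944 − 1/0.956)/(4πk) = 0.01330/(4π·221) = 4.788×10^-6 K/W
R_diatomaceous earth = ΣR − ΣR_known = 0.2164 − 4.788×10^-6 = 0.2164 K/W
(1/r₁−1/r₂)/(4πk) = 0.2164 ⇒ k = 0.2586/(4π·0.2164) = 0.0951 W/m·K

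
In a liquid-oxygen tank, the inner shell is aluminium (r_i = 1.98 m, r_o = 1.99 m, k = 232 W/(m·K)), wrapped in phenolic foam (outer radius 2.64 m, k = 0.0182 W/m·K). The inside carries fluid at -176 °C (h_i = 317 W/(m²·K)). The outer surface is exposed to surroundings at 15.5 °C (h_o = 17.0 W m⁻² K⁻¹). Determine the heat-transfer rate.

Resistance network (inner→outer):
  R_conv,in = 1/(4πr²h) = 1/(4π·1.98²·317) = 6.403×10^-5 K/W
  R_aluminium = (1/1.98 − 1/1.99)/(4πk) = 0.002538/(4π·232) = 8.705×10^-7 K/W
  R_phenolic foam = (1/1.99 − 1/2.64)/(4πk) = 0.1237/(4π·0.0182) = 0.5410 K/W
  R_conv,out = 1/(4πr²h) = 1/(4π·2.64²·17.0) = 6.716×10^-4 K/W
ΣR = 6.403×10^-5 + 8.705×10^-7 + 0.5410 + 6.716×10^-4 = 0.5417 K/W
Q = ΔT/ΣR = (-176 °C − 15.5 °C)/0.5417 = -354 W
(Negative Q ⇒ heat flows inward; heat gain = 354 W.)

Q = 354 W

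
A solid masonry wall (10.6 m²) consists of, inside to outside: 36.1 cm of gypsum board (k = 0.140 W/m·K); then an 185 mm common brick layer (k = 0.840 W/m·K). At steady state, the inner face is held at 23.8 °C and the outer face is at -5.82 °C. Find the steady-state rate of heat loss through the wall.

Resistance network (inner→outer):
  R_gypsum board = L/(kA) = 0.361/(0.140·10.6) = 0.2433 K/W
  R_common brick = L/(kA) = 0.185/(0.840·10.6) = 0.02078 K/W
ΣR = 0.2433 + 0.02078 = 0.2641 K/W
Q = ΔT/ΣR = (23.8 °C − -5.82 °C)/0.2641 = 112 W

Q = 112 W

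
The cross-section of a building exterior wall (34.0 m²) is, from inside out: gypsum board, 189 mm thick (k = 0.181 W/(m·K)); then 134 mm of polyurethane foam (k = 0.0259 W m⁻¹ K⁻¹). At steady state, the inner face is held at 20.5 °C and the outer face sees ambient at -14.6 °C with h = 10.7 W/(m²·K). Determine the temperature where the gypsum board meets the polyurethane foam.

Resistance network (inner→outer):
  R_gypsum board = L/(kA) = 0.189/(0.181·34.0) = 0.03071 K/W
  R_polyurethane foam = L/(kA) = 0.134/(0.0259·34.0) = 0.1522 K/W
  R_conv,out = 1/(hA) = 1/(10.7·34.0) = 0.002749 K/W
ΣR = 0.03071 + 0.1522 + 0.002749 = 0.1857 K/W
Q = ΔT/ΣR = (20.5 °C − -14.6 °C)/0.1857 = 189.0 W
From the inner boundary to the gypsum board/polyurethane foam interface, ΣR_partial = 0.03071 K/W.
T_interface = T_in − Q·ΣR_partial = 20.5 °C − (189.0)(0.03071) = 14.7 °C

T = 14.7 °C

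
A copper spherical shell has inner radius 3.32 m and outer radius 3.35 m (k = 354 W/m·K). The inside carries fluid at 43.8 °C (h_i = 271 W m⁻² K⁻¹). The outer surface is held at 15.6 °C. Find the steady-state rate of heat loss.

Q = 1.03×10^6 W

Treat each layer as a resistance in series:
  R_conv,in = 1/(4πr²h) = 1/(4π·3.32²·271) = 2.664×10^-5 K/W
  R_copper = (1/3.32 − 1/3.35)/(4πk) = 0.002697/(4π·354) = 6.064×10^-7 K/W
ΣR = 2.664×10^-5 + 6.064×10^-7 = 2.725×10^-5 K/W
Q = ΔT/ΣR = (43.8 °C − 15.6 °C)/2.725×10^-5 = 1.03×10^6 W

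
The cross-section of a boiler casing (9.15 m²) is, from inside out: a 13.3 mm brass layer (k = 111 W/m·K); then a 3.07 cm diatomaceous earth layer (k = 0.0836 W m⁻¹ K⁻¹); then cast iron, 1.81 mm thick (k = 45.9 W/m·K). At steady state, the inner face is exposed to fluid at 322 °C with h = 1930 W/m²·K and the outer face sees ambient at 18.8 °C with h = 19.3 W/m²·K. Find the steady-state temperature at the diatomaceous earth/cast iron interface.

Resistance network (inner→outer):
  R_conv,in = 1/(hA) = 1/(1930·9.15) = 5.663×10^-5 K/W
  R_brass = L/(kA) = 0.0133/(111·9.15) = 1.310×10^-5 K/W
  R_diatomaceous earth = L/(kA) = 0.0307/(0.0836·9.15) = 0.04013 K/W
  R_cast iron = L/(kA) = 0.00181/(45.9·9.15) = 4.310×10^-6 K/W
  R_conv,out = 1/(hA) = 1/(19.3·9.15) = 0.005663 K/W
ΣR = 5.663×10^-5 + 1.310×10^-5 + 0.04013 + 4.310×10^-6 + 0.005663 = 0.04587 K/W
Q = ΔT/ΣR = (322 °C − 18.8 °C)/0.04587 = 6610 W
From the inner boundary to the diatomaceous earth/cast iron interface, ΣR_partial = 0.04020 K/W.
T_interface = T_in − Q·ΣR_partial = 322 °C − (6610)(0.04020) = 56.3 °C

T = 56.3 °C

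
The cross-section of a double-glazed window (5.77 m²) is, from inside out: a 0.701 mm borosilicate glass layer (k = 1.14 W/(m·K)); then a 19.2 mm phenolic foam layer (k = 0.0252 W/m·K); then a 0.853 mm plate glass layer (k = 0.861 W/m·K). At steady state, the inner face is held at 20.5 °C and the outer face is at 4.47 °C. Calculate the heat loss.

Q = 121 W

Treat each layer as a resistance in series:
  R_borosilicate glass = L/(kA) = 7.01×10^-4/(1.14·5.77) = 1.066×10^-4 K/W
  R_phenolic foam = L/(kA) = 0.0192/(0.0252·5.77) = 0.1320 K/W
  R_plate glass = L/(kA) = 8.53×10^-4/(0.861·5.77) = 1.717×10^-4 K/W
ΣR = 1.066×10^-4 + 0.1320 + 1.717×10^-4 = 0.1323 K/W
Q = ΔT/ΣR = (20.5 °C − 4.47 °C)/0.1323 = 121 W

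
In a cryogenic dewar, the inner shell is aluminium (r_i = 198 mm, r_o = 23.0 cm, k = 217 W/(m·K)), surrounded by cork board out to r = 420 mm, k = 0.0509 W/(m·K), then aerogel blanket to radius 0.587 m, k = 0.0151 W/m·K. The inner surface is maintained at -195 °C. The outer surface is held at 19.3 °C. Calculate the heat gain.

Series thermal resistances, inner to outer:
  R_aluminium = (1/0.198 − 1/0.230)/(4πk) = 0.7027/(4π·217) = 2.577×10^-4 K/W
  R_cork board = (1/0.230 − 1/0.420)/(4πk) = 1.967/(4π·0.0509) = 3.075 K/W
  R_aerogel blanket = (1/0.420 − 1/0.587)/(4πk) = 0.6774/(4π·0.0151) = 3.570 K/W
ΣR = 2.577×10^-4 + 3.075 + 3.570 = 6.645 K/W
Q = ΔT/ΣR = (-195 °C − 19.3 °C)/6.645 = -32.2 W
(Negative Q ⇒ heat flows inward; heat gain = 32.2 W.)

Q = 32.2 W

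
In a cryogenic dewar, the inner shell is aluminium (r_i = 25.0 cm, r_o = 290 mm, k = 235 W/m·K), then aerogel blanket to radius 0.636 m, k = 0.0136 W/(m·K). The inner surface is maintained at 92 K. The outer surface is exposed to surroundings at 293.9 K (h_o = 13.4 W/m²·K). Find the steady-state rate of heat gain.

Q = 18.4 W

Treat each layer as a resistance in series:
  R_aluminium = (1/0.250 − 1/0.290)/(4πk) = 0.5517/(4π·235) = 1.868×10^-4 K/W
  R_aerogel blanket = (1/0.290 − 1/0.636)/(4πk) = 1.876/(4π·0.0136) = 10.98 K/W
  R_conv,out = 1/(4πr²h) = 1/(4π·0.636²·13.4) = 0.01468 K/W
ΣR = 1.868×10^-4 + 10.98 + 0.01468 = 10.99 K/W
Q = ΔT/ΣR = (92 K − 293.9 K)/10.99 = -18.4 W
(Negative Q ⇒ heat flows inward; heat gain = 18.4 W.)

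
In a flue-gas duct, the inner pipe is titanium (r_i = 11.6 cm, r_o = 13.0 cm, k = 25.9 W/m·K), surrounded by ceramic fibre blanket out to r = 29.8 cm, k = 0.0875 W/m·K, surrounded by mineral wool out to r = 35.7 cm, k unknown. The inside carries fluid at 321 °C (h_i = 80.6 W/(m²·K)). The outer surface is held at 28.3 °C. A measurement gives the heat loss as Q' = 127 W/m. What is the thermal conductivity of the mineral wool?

k = 0.0369 W/m·K

ΣR = ΔT/Q' = |321 − 28.3|/127 = 2.305 m·K/W
Known resistances:
  R'_conv,in = 1/(2πr h) = 1/(2π·0.116·80.6) = 0.01702 m·K/W
  R'_titanium = ln(0.130/0.116)/(2πk) = 0.1139/(2π·25.9) = 7.002×10^-4 m·K/W
  R'_ceramic fibre blanket = ln(0.298/0.130)/(2πk) = 0.8296/(2π·0.0875) = 1.509 m·K/W
R_mineral wool = ΣR − ΣR_known = 2.305 − 1.527 = 0.7780 m·K/W
ln(r₂/r₁)/(2πk) = 0.7780 ⇒ k = 0.1806/(2π·0.7780) = 0.0369 W/m·K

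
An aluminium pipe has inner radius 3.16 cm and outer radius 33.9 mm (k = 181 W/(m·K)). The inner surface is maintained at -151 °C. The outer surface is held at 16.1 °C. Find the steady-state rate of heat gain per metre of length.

Q' = 2700 kW/m

Q' = 2πk·ΔT/ln(r₂/r₁) = 2π × 181 × 167.1 / ln(0.0339/0.0316) = 2.70×10^6 W/m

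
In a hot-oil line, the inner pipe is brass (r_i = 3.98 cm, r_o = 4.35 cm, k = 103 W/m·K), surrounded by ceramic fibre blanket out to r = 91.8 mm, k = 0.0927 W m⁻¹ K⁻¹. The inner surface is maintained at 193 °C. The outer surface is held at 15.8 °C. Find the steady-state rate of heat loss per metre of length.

Q' = 138 W/m

Series thermal resistances, inner to outer:
  R'_brass = ln(0.0435/0.0398)/(2πk) = 0.08889/(2π·103) = 1.374×10^-4 m·K/W
  R'_ceramic fibre blanket = ln(0.0918/0.0435)/(2πk) = 0.7469/(2π·0.0927) = 1.282 m·K/W
ΣR = 1.374×10^-4 + 1.282 = 1.282 m·K/W
Q' = ΔT/ΣR = (193 °C − 15.8 °C)/1.282 = 138 W/m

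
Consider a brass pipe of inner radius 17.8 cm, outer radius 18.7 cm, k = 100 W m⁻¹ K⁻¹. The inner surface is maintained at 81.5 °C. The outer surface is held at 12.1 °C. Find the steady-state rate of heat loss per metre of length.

Q' = 884 kW/m

Q' = 2πk·ΔT/ln(r₂/r₁) = 2π × 100 × 69.4 / ln(0.187/0.178) = 8.84×10^5 W/m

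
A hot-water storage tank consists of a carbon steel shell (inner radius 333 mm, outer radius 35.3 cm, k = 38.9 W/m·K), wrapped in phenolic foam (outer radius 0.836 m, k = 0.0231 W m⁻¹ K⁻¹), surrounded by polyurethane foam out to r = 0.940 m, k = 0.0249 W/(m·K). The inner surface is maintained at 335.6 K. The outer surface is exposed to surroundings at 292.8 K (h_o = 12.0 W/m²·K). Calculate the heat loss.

Q = 7.05 W

Series thermal resistances, inner to outer:
  R_carbon steel = (1/0.333 − 1/0.353)/(4πk) = 0.1701/(4π·38.9) = 3.481×10^-4 K/W
  R_phenolic foam = (1/0.353 − 1/0.836)/(4πk) = 1.637/(4π·0.0231) = 5.638 K/W
  R_polyurethane foam = (1/0.836 − 1/0.940)/(4πk) = 0.1323/(4π·0.0249) = 0.4230 K/W
  R_conv,out = 1/(4πr²h) = 1/(4π·0.940²·12.0) = 0.007505 K/W
ΣR = 3.481×10^-4 + 5.638 + 0.4230 + 0.007505 = 6.069 K/W
Q = ΔT/ΣR = (335.6 K − 292.8 K)/6.069 = 7.05 W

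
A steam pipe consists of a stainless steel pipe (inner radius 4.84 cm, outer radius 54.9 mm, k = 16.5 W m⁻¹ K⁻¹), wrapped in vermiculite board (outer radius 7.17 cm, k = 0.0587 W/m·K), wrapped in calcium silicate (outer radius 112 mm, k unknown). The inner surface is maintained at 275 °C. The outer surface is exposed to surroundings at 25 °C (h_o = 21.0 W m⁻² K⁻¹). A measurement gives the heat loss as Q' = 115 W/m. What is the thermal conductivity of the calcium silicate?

k = 0.0514 W/m·K

ΣR = ΔT/Q' = |275 − 25|/115 = 2.174 m·K/W
Known resistances:
  R'_stainless steel = ln(0.0549/0.0484)/(2πk) = 0.1260/(2π·16.5) = 0.001215 m·K/W
  R'_vermiculite board = ln(0.0717/0.0549)/(2πk) = 0.2670/(2π·0.0587) = 0.7239 m·K/W
  R'_conv,out = 1/(2πr h) = 1/(2π·0.112·21.0) = 0.06767 m·K/W
R_calcium silicate = ΣR − ΣR_known = 2.174 − 0.7928 = 1.381 m·K/W
ln(r₂/r₁)/(2πk) = 1.381 ⇒ k = 0.4460/(2π·1.381) = 0.0514 W/m·K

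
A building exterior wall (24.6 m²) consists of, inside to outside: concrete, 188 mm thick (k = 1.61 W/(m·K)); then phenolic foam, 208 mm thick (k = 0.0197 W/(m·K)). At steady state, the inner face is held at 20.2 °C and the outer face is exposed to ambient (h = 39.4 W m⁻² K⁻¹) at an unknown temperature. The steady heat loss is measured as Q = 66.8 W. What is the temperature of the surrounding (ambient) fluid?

Sum the resistances:
  R_concrete = L/(kA) = 0.188/(1.61·24.6) = 0.004747 K/W
  R_phenolic foam = L/(kA) = 0.208/(0.0197·24.6) = 0.4292 K/W
  R_conv,out = 1/(hA) = 1/(39.4·24.6) = 0.001032 K/W
ΣR = 0.4350 K/W
ΔT = Q·ΣR = 66.8 × 0.4350 = 29.06 K
Heat flows outward, so T_out = T_in − ΔT = 20.2 − 29.06 = -8.86 °C

T_out = -8.86 °C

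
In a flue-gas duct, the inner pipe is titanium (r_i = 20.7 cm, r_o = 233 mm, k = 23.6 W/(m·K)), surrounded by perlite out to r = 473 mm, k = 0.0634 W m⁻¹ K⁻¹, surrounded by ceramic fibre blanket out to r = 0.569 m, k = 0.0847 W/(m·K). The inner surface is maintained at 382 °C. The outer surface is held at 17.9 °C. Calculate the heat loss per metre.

Q' = 171 W/m

Resistance network (inner→outer):
  R'_titanium = ln(0.233/0.207)/(2πk) = 0.1183/(2π·23.6) = 7.979×10^-4 m·K/W
  R'_perlite = ln(0.473/0.233)/(2πk) = 0.7081/(2π·0.0634) = 1.777 m·K/W
  R'_ceramic fibre blanket = ln(0.569/0.473)/(2πk) = 0.1848/(2π·0.0847) = 0.3472 m·K/W
ΣR = 7.979×10^-4 + 1.777 + 0.3472 = 2.125 m·K/W
Q' = ΔT/ΣR = (382 °C − 17.9 °C)/2.125 = 171 W/m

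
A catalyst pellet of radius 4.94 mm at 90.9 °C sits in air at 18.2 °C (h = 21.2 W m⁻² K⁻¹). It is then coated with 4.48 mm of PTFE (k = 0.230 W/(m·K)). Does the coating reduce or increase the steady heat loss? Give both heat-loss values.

Critical radius for a sphere: r_cr = 2k/h = 0.0217 m = 2.17 cm.
Outer radius after coating: r₂ = 0.00494 + 0.00448 = 0.00942 m.
Since r₁ < r_cr and r₂ ≤ r_cr, the coating moves toward the maximum at r_cr — heat loss rises.
Bare: R = 1/(4πr₁²h) = 153.8 K/W; Q = 72.7/153.8 = 0.473 W.
Coated: R = R_cond + R_conv = 75.61 K/W; Q = 72.7/75.61 = 0.962 W.

increases: 0.473 → 0.962 W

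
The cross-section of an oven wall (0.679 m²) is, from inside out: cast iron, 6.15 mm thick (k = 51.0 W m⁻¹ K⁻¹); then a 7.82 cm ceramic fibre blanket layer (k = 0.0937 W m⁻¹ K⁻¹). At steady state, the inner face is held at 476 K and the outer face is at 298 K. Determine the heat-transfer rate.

Series thermal resistances, inner to outer:
  R_cast iron = L/(kA) = 0.00615/(51.0·0.679) = 1.776×10^-4 K/W
  R_ceramic fibre blanket = L/(kA) = 0.0782/(0.0937·0.679) = 1.229 K/W
ΣR = 1.776×10^-4 + 1.229 = 1.229 K/W
Q = ΔT/ΣR = (476 K − 298 K)/1.229 = 145 W

Q = 145 W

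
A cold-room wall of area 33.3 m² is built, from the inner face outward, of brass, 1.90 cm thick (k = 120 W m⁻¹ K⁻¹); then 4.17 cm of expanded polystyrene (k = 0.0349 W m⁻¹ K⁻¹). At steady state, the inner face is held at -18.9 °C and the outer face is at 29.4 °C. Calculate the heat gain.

Resistance network (inner→outer):
  R_brass = L/(kA) = 0.0190/(120·33.3) = 4.755×10^-6 K/W
  R_expanded polystyrene = L/(kA) = 0.0417/(0.0349·33.3) = 0.03588 K/W
ΣR = 4.755×10^-6 + 0.03588 = 0.03588 K/W
Q = ΔT/ΣR = (-18.9 °C − 29.4 °C)/0.03588 = -1350 W
(Negative Q ⇒ heat flows inward; heat gain = 1350 W.)

Q = 1350 W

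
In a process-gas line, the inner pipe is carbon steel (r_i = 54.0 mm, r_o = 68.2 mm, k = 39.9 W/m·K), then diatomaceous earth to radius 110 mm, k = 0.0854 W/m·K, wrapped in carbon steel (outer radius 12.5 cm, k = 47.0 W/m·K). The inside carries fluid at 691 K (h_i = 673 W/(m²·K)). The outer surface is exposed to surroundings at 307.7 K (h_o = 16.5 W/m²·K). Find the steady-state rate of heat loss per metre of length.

Q' = 394 W/m

Resistance network (inner→outer):
  R'_conv,in = 1/(2πr h) = 1/(2π·0.0540·673) = 0.004379 m·K/W
  R'_carbon steel = ln(0.0682/0.0540)/(2πk) = 0.2335/(2π·39.9) = 9.312×10^-4 m·K/W
  R'_diatomaceous earth = ln(0.110/0.0682)/(2πk) = 0.4780/(2π·0.0854) = 0.8909 m·K/W
  R'_carbon steel = ln(0.125/0.110)/(2πk) = 0.1278/(2π·47.0) = 4.329×10^-4 m·K/W
  R'_conv,out = 1/(2πr h) = 1/(2π·0.125·16.5) = 0.07717 m·K/W
ΣR = 0.004379 + 9.312×10^-4 + 0.8909 + 4.329×10^-4 + 0.07717 = 0.9738 m·K/W
Q' = ΔT/ΣR = (691 K − 307.7 K)/0.9738 = 394 W/m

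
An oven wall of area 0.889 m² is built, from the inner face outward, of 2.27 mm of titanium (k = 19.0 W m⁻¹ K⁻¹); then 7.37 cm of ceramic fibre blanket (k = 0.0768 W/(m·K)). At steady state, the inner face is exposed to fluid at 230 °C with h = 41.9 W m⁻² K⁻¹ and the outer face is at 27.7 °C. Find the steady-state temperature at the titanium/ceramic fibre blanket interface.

T = 225 °C

Resistance network (inner→outer):
  R_conv,in = 1/(hA) = 1/(41.9·0.889) = 0.02685 K/W
  R_titanium = L/(kA) = 0.00227/(19.0·0.889) = 1.344×10^-4 K/W
  R_ceramic fibre blanket = L/(kA) = 0.0737/(0.0768·0.889) = 1.079 K/W
ΣR = 0.02685 + 1.344×10^-4 + 1.079 = 1.106 K/W
Q = ΔT/ΣR = (230 °C − 27.7 °C)/1.106 = 182.9 W
From the inner boundary to the titanium/ceramic fibre blanket interface, ΣR_partial = 0.02698 K/W.
T_interface = T_in − Q·ΣR_partial = 230 °C − (182.9)(0.02698) = 225 °C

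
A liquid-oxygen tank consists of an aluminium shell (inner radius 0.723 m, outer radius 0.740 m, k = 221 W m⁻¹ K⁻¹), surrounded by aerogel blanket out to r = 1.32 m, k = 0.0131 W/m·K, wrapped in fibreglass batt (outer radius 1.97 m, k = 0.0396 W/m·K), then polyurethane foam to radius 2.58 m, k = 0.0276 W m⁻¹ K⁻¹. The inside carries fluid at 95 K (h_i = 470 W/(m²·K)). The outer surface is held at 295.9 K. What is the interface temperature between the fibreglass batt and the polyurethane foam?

Series thermal resistances, inner to outer:
  R_conv,in = 1/(4πr²h) = 1/(4π·0.723²·470) = 3.239×10^-4 K/W
  R_aluminium = (1/0.723 − 1/0.740)/(4πk) = 0.03177/(4π·221) = 1.144×10^-5 K/W
  R_aerogel blanket = (1/0.740 − 1/1.32)/(4πk) = 0.5938/(4π·0.0131) = 3.607 K/W
  R_fibreglass batt = (1/1.32 − 1/1.97)/(4πk) = 0.2500/(4π·0.0396) = 0.5023 K/W
  R_polyurethane foam = (1/1.97 − 1/2.58)/(4πk) = 0.1200/(4π·0.0276) = 0.3460 K/W
ΣR = 3.239×10^-4 + 1.144×10^-5 + 3.607 + 0.5023 + 0.3460 = 4.456 K/W
Q = ΔT/ΣR = (95 K − 295.9 K)/4.456 = -45.09 W
From the inner boundary to the fibreglass batt/polyurethane foam interface, ΣR_partial = 4.110 K/W.
T_interface = T_in − Q·ΣR_partial = 95 K − (-45.09)(4.110) = 280.3 K

T = 280.3 K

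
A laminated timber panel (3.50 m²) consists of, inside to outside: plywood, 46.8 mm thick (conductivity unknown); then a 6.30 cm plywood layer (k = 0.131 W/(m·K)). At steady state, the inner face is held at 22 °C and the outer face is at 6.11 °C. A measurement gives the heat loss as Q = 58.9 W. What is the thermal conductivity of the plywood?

ΣR = ΔT/Q = |22 − 6.11|/58.9 = 0.2698 K/W
Known resistances:
  R_plywood = L/(kA) = 0.0630/(0.131·3.50) = 0.1374 K/W
R_plywood = ΣR − ΣR_known = 0.2698 − 0.1374 = 0.1324 K/W
L/(kA) = 0.1324 ⇒ k = 0.0468/(0.1324·3.50) = 0.101 W/m·K

k = 0.101 W/m·K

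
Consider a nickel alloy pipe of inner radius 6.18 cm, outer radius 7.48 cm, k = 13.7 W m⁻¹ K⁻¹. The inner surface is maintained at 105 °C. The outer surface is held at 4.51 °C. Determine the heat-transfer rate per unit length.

Q' = 2πk·ΔT/ln(r₂/r₁) = 2π × 13.7 × 100.49 / ln(0.0748/0.0618) = 45300 W/m

Q' = 45.3 kW/m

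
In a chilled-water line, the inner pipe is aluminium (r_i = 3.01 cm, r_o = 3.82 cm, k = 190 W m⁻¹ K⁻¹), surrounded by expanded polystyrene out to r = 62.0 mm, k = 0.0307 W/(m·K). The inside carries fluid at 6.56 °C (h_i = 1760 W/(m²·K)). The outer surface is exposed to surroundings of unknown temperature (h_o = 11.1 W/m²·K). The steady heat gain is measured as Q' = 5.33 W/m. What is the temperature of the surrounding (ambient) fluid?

Sum the resistances:
  R'_conv,in = 1/(2πr h) = 1/(2π·0.0301·1760) = 0.003004 m·K/W
  R'_aluminium = ln(0.0382/0.0301)/(2πk) = 0.2383/(2π·190) = 1.996×10^-4 m·K/W
  R'_expanded polystyrene = ln(0.0620/0.0382)/(2πk) = 0.4843/(2π·0.0307) = 2.511 m·K/W
  R'_conv,out = 1/(2πr h) = 1/(2π·0.0620·11.1) = 0.2313 m·K/W
ΣR = 2.745 m·K/W
ΔT = Q'·ΣR = 5.33 × 2.745 = 14.63 K
Heat flows inward, so T_out = T_in + ΔT = 6.56 + 14.63 = 21.2 °C

T_out = 21.2 °C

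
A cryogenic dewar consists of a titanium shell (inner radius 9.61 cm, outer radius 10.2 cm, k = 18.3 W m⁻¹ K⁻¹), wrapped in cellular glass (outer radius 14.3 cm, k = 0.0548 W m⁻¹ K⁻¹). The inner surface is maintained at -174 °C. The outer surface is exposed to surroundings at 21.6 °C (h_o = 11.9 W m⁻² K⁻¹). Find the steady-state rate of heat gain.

Treat each layer as a resistance in series:
  R_titanium = (1/0.0961 − 1/0.102)/(4πk) = 0.6019/(4π·18.3) = 0.002617 K/W
  R_cellular glass = (1/0.102 − 1/0.143)/(4πk) = 2.811/(4π·0.0548) = 4.082 K/W
  R_conv,out = 1/(4πr²h) = 1/(4π·0.143²·11.9) = 0.3270 K/W
ΣR = 0.002617 + 4.082 + 0.3270 = 4.412 K/W
Q = ΔT/ΣR = (-174 °C − 21.6 °C)/4.412 = -44.3 W
(Negative Q ⇒ heat flows inward; heat gain = 44.3 W.)

Q = 44.3 W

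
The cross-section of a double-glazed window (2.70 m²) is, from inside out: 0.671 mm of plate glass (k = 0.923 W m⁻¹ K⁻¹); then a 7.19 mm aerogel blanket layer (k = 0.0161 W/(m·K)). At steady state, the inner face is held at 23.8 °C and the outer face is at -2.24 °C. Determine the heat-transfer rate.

Resistance network (inner→outer):
  R_plate glass = L/(kA) = 6.71×10^-4/(0.923·2.70) = 2.693×10^-4 K/W
  R_aerogel blanket = L/(kA) = 0.00719/(0.0161·2.70) = 0.1654 K/W
ΣR = 2.693×10^-4 + 0.1654 = 0.1657 K/W
Q = ΔT/ΣR = (23.8 °C − -2.24 °C)/0.1657 = 157 W

Q = 157 W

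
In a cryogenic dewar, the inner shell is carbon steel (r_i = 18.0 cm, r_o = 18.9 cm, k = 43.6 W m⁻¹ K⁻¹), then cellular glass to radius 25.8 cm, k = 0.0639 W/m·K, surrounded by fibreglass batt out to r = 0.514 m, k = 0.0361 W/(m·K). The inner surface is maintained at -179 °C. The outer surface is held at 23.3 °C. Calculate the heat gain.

Q = 33.6 W

Treat each layer as a resistance in series:
  R_carbon steel = (1/0.180 − 1/0.189)/(4πk) = 0.2646/(4π·43.6) = 4.828×10^-4 K/W
  R_cellular glass = (1/0.189 − 1/0.258)/(4πk) = 1.415/(4π·0.0639) = 1.762 K/W
  R_fibreglass batt = (1/0.258 − 1/0.514)/(4πk) = 1.930/(4π·0.0361) = 4.255 K/W
ΣR = 4.828×10^-4 + 1.762 + 4.255 = 6.017 K/W
Q = ΔT/ΣR = (-179 °C − 23.3 °C)/6.017 = -33.6 W
(Negative Q ⇒ heat flows inward; heat gain = 33.6 W.)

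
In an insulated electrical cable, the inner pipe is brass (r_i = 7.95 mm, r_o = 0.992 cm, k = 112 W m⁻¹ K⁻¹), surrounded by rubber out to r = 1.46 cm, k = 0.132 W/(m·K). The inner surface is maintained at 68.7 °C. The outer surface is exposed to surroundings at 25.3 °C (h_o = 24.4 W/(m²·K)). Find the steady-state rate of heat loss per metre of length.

Resistance network (inner→outer):
  R'_brass = ln(0.00992/0.00795)/(2πk) = 0.2214/(2π·112) = 3.146×10^-4 m·K/W
  R'_rubber = ln(0.0146/0.00992)/(2πk) = 0.3865/(2π·0.132) = 0.4660 m·K/W
  R'_conv,out = 1/(2πr h) = 1/(2π·0.0146·24.4) = 0.4468 m·K/W
ΣR = 3.146×10^-4 + 0.4660 + 0.4468 = 0.9131 m·K/W
Q' = ΔT/ΣR = (68.7 °C − 25.3 °C)/0.9131 = 47.5 W/m

Q' = 47.5 W/m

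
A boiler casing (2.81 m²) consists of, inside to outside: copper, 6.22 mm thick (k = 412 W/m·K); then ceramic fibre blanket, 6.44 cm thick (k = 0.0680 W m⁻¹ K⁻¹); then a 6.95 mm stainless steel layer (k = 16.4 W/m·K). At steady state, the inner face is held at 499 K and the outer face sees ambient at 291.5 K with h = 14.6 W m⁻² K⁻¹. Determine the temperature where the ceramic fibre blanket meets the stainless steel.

T = 305.6 K

Resistance network (inner→outer):
  R_copper = L/(kA) = 0.00622/(412·2.81) = 5.373×10^-6 K/W
  R_ceramic fibre blanket = L/(kA) = 0.0644/(0.0680·2.81) = 0.3370 K/W
  R_stainless steel = L/(kA) = 0.00695/(16.4·2.81) = 1.508×10^-4 K/W
  R_conv,out = 1/(hA) = 1/(14.6·2.81) = 0.02437 K/W
ΣR = 5.373×10^-6 + 0.3370 + 1.508×10^-4 + 0.02437 = 0.3615 K/W
Q = ΔT/ΣR = (499 K − 291.5 K)/0.3615 = 574.0 W
From the inner boundary to the ceramic fibre blanket/stainless steel interface, ΣR_partial = 0.3370 K/W.
T_interface = T_in − Q·ΣR_partial = 499 K − (574.0)(0.3370) = 305.6 K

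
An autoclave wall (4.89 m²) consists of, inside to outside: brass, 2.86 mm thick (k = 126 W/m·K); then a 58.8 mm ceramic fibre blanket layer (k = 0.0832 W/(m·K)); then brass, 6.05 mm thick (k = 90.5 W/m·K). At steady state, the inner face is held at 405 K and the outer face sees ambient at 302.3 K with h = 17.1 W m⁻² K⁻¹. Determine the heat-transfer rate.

Series thermal resistances, inner to outer:
  R_brass = L/(kA) = 0.00286/(126·4.89) = 4.642×10^-6 K/W
  R_ceramic fibre blanket = L/(kA) = 0.0588/(0.0832·4.89) = 0.1445 K/W
  R_brass = L/(kA) = 0.00605/(90.5·4.89) = 1.367×10^-5 K/W
  R_conv,out = 1/(hA) = 1/(17.1·4.89) = 0.01196 K/W
ΣR = 4.642×10^-6 + 0.1445 + 1.367×10^-5 + 0.01196 = 0.1565 K/W
Q = ΔT/ΣR = (405 K − 302.3 K)/0.1565 = 656 W

Q = 656 W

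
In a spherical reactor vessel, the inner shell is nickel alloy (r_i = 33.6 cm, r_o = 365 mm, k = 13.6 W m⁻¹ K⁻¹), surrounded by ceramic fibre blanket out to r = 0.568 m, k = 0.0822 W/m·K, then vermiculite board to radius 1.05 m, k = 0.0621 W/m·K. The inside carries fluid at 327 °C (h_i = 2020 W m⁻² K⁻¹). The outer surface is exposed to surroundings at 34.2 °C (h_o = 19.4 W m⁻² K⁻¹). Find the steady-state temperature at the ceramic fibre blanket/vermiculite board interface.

T = 187 °C

Series thermal resistances, inner to outer:
  R_conv,in = 1/(4πr²h) = 1/(4π·0.336²·2020) = 3.489×10^-4 K/W
  R_nickel alloy = (1/0.336 − 1/0.365)/(4πk) = 0.2365/(4π·13.6) = 0.001384 K/W
  R_ceramic fibre blanket = (1/0.365 − 1/0.568)/(4πk) = 0.9792/(4π·0.0822) = 0.9479 K/W
  R_vermiculite board = (1/0.568 − 1/1.05)/(4πk) = 0.8082/(4π·0.0621) = 1.036 K/W
  R_conv,out = 1/(4πr²h) = 1/(4π·1.05²·19.4) = 0.003721 K/W
ΣR = 3.489×10^-4 + 0.001384 + 0.9479 + 1.036 + 0.003721 = 1.989 K/W
Q = ΔT/ΣR = (327 °C − 34.2 °C)/1.989 = 147.2 W
From the inner boundary to the ceramic fibre blanket/vermiculite board interface, ΣR_partial = 0.9496 K/W.
T_interface = T_in − Q·ΣR_partial = 327 °C − (147.2)(0.9496) = 187 °C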